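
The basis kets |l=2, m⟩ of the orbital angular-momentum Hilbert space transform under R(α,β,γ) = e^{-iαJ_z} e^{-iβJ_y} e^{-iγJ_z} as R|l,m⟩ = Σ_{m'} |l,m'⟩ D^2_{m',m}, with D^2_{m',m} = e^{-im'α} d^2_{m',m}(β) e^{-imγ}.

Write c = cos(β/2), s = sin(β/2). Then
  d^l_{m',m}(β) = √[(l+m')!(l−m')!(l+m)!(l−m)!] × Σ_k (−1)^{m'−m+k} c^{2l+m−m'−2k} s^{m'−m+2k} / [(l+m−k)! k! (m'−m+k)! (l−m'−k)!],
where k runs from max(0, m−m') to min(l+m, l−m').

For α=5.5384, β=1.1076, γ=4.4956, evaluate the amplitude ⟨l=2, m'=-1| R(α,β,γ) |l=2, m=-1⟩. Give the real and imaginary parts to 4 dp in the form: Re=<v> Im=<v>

Re=0.0631 Im=0.0440

First d^2_{-1,-1}(β=1.1076), then the phase factors e^{-i(-1)α} and e^{-i(-1)γ}:
Half-angle: c=0.850532, s=0.525923. N=√(1·6·1·6)=6.000000
k: max(0,(-1)−(-1))=0 … min(2+(-1),2−(-1))=1
  k=0: (−1)^0·6.0000/(6)·0.8505^4·0.5259^0 = +0.523315
  k=1: (−1)^1·6.0000/(2)·0.8505^2·0.5259^2 = -0.600271
d^2_{-1,-1}(1.1076) = +0.523315 -0.600271 = -0.076956
Attach z-rotation phases: D = e^{-i(-1)(5.5384)}·(-0.076956)·e^{-i(-1)(4.4956)} = +0.063111+0.044036i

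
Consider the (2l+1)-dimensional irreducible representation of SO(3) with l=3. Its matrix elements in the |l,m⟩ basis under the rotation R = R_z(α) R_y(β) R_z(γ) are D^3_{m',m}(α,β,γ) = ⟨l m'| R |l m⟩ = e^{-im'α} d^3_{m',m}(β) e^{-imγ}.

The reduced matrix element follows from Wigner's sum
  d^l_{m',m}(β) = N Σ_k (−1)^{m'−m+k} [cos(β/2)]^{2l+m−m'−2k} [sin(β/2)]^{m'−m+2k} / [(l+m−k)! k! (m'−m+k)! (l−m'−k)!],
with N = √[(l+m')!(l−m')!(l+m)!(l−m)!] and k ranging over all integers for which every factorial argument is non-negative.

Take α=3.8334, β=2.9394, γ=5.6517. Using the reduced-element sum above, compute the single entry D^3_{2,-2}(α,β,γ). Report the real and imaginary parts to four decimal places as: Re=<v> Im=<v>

Re=0.8094 Im=0.4370

D^3_{2,-2}(3.8334,2.9394,5.6517) = e^{-i·2·3.8334}·d^3_{2,-2}(2.9394)·e^{-i·-2·5.6517}. Compute d first:
c=cos(2.9394/2)=0.100924, s=sin(2.9394/2)=0.994894; N=√[120·1·1·120]=120.000000
The bounds max(0,m−m')=0 and min(l+m,l−m')=1 give 2 terms
  k=0: (−1)^4·120.0000/(24)·0.1009^2·0.9949^4 = +0.049896
  k=1: (−1)^5·120.0000/(120)·0.1009^0·0.9949^6 = -0.969753
d^3_{2,-2}(2.9394) = +0.049896 -0.969753 = -0.919857
Phases: e^{-i·(2)·3.8334}=+0.186091-0.982533i, e^{-i·(-2)·5.6517}=+0.302987-0.952995i ⇒ D=+0.809442+0.436967i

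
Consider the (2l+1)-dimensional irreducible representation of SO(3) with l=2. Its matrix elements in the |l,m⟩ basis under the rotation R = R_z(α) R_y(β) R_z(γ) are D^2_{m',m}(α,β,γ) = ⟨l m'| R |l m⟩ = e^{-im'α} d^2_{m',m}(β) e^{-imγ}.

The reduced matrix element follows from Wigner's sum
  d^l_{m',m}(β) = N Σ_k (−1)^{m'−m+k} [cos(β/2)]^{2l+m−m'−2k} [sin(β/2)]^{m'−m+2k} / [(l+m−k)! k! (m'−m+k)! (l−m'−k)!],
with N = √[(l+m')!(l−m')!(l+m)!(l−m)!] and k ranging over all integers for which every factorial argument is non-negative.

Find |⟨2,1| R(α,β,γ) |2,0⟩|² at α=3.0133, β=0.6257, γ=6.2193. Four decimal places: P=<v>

Split into d^2_{1,0}(β=0.6257) × two z-phases.
c=cos(0.6257/2)=0.951460, s=sin(0.6257/2)=0.307772; N=√[6·1·2·2]=4.898979
Admissible k: 0..1 (factorial args all ≥0)
  k=0: (−1)^1·4.8990/(2)·0.9515^3·0.3078^1 = -0.649346
  k=1: (−1)^2·4.8990/(2)·0.9515^1·0.3078^3 = +0.067944
d^2_{1,0}(0.6257) = -0.649346 +0.067944 = -0.581402
|D^2_{1,0}|² = |d^2_{1,0}(β)|² = (-0.581402)² = 0.338028 (the z-rotation phases have unit modulus)

P=0.3380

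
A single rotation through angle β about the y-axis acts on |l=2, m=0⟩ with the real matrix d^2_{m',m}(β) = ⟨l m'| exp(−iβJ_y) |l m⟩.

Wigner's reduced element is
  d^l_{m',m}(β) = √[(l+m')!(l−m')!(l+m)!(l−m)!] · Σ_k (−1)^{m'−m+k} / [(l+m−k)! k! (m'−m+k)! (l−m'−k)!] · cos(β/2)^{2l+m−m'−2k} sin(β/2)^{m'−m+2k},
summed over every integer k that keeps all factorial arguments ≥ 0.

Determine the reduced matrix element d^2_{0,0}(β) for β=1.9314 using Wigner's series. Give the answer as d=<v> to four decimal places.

d=-0.3133

d^2_{0,0}(β=1.9314) via Wigner's sum:
c=cos(1.9314/2)=0.568841, s=sin(1.9314/2)=0.822447; N=√[2·2·2·2]=4.000000
k: max(0,(0)−(0))=0 … min(2+(0),2−(0))=2
  k=0: (−1)^0·4.0000/(4)·0.5688^4·0.8224^0 = +0.104704
  k=1: (−1)^1·4.0000/(1)·0.5688^2·0.8224^2 = -0.875505
  k=2: (−1)^2·4.0000/(4)·0.5688^0·0.8224^4 = +0.457543
d^2_{0,0}(1.9314) = +0.104704 -0.875505 +0.457543 = -0.313257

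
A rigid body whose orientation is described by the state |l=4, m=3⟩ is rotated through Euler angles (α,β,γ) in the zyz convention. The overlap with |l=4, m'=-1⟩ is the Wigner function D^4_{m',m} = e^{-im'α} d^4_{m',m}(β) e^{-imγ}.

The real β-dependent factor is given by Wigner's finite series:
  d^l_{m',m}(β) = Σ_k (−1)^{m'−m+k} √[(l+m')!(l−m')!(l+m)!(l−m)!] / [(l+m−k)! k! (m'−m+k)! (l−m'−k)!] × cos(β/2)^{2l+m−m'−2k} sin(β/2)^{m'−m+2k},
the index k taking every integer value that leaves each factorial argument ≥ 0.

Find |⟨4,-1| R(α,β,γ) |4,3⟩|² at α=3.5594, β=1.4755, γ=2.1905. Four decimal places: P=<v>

D^4_{-1,3}(3.5594,1.4755,2.1905) = e^{-i·-1·3.5594}·d^4_{-1,3}(1.4755)·e^{-i·3·2.1905}. Compute d first:
With c≡cos(β/2)=0.739984 and s≡sin(β/2)=0.672625, N=[6·120·5040·1]^{1/2}=1904.940944
k: max(0,(3)−(-1))=4 … min(4+(3),4−(-1))=5
  k=4: (−1)^0·1904.9409/(144)·0.7400^4·0.6726^4 = +0.811894
  k=5: (−1)^1·1904.9409/(240)·0.7400^2·0.6726^6 = -0.402487
d^4_{-1,3}(1.4755) = +0.811894 -0.402487 = +0.409407
|D^4_{-1,3}|² = |d^4_{-1,3}(β)|² = (+0.409407)² = 0.167614 (the z-rotation phases have unit modulus)

P=0.1676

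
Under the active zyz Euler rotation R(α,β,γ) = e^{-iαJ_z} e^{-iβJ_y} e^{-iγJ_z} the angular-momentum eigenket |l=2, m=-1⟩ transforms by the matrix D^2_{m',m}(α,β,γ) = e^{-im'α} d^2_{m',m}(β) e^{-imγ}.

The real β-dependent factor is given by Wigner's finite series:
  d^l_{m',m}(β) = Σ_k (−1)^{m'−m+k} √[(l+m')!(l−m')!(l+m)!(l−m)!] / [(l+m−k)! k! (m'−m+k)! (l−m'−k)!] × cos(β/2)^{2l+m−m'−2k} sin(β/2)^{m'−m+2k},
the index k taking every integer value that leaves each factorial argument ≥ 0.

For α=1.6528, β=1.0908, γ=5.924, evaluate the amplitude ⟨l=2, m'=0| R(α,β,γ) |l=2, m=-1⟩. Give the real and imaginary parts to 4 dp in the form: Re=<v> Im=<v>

Re=-0.4696 Im=0.1763

Split into d^2_{0,-1}(β=1.0908) × two z-phases.
With c≡cos(β/2)=0.854920 and s≡sin(β/2)=0.518760, N=[2·2·1·6]^{1/2}=4.898979
k∈{0,1} keeps every argument non-negative
  k=0: (−1)^1·4.8990/(2)·0.8549^3·0.5188^1 = -0.793996
  k=1: (−1)^2·4.8990/(2)·0.8549^1·0.5188^3 = +0.292348
d^2_{0,-1}(1.0908) = -0.793996 +0.292348 = -0.501648
Attach z-rotation phases: D = e^{-i(0)(1.6528)}·(-0.501648)·e^{-i(-1)(5.924)} = -0.469634+0.176335i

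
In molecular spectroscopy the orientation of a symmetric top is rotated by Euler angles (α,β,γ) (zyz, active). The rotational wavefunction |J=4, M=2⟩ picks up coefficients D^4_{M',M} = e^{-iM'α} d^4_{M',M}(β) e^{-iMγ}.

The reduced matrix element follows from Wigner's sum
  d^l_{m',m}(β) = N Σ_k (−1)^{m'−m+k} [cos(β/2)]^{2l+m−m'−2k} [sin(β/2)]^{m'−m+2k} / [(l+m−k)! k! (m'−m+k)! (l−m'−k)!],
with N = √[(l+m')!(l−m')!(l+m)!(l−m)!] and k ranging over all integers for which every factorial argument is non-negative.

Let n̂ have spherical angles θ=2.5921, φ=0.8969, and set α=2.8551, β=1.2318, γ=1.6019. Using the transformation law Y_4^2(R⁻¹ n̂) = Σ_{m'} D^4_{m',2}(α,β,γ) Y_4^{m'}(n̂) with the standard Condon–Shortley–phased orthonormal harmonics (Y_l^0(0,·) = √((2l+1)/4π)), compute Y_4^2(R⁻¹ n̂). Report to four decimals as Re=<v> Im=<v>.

Re=-0.0486 Im=0.1333

Need the full column D^4_{m',2} for m'=−4..4 at α=2.8551, β=1.2318, γ=1.6019.
cos(β/2)=0.816254, sin(β/2)=0.577693
d^4_{-4,2}: single k=6 term ⇒ +0.131043;  D = -0.046484+0.122521i
d^4_{-3,2}: k∈[5..6] ⇒ +0.392779 -0.065580 = +0.327199;  D = +0.197785-0.260654i
d^4_{-2,2}: k∈[4..6] ⇒ +0.741621 -0.297178 +0.012404 = +0.456848;  D = -0.367743+0.271063i
d^4_{-1,2}: k∈[3..5] ⇒ +0.987946 -0.742282 +0.074361 = +0.320025;  D = +0.300765-0.109345i
d^4_{0,2}: k∈[2..4] ⇒ +0.936413 -1.250779 +0.234940 = -0.079426;  D = +0.079273-0.004938i
d^4_{1,2}: k∈[1..3] ⇒ +0.591712 -1.481920 +0.494855 = -0.395353;  D = -0.385451-0.087930i
d^4_{2,2}: k∈[0..2] ⇒ +0.197062 -1.184479 +0.741621 = -0.245797;  D = +0.214425+0.120159i
d^4_{3,2}: k∈[0..1] ⇒ -0.521841 +0.784158 = +0.262317;  D = +0.183271+0.187675i
d^4_{4,2}: single k=0 term ⇒ +0.522306;  D = -0.244442-0.461575i
Y_4^{m'}(θ=2.5921,φ=0.8969) and Σ D·Y over m':
  (-0.0465+0.1225i)·(-0.0297+0.0142i)  (+0.1978-0.2607i)·(+0.1369+0.0663i)  (-0.3677+0.2711i)·(-0.0825-0.3640i)  (+0.3008-0.1093i)·(-0.2749+0.3442i)  (+0.0793-0.0049i)·(-0.0324+0.0000i)  (-0.3855-0.0879i)·(+0.2749+0.3442i)  (+0.2144+0.1202i)·(-0.0825+0.3640i)  (+0.1833+0.1877i)·(-0.1369+0.0663i)  (-0.2444-0.4616i)·(-0.0297-0.0142i)
Y_4^2(R⁻¹ n̂) = -0.048551+0.133287i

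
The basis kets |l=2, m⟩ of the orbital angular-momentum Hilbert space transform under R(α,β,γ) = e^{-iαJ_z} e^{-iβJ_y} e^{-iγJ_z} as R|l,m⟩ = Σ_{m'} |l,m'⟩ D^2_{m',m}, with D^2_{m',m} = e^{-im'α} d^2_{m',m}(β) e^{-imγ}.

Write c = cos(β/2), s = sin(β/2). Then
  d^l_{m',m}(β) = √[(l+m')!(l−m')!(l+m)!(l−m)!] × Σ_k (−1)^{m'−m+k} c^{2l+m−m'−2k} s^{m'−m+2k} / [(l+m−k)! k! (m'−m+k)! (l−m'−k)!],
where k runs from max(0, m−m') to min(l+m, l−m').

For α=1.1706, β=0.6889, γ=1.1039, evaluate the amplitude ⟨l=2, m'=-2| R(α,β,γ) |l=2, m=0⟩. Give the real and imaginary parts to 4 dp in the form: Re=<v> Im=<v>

Re=-0.1723 Im=0.1776

Split into d^2_{-2,0}(β=0.6889) × two z-phases.
With c≡cos(β/2)=0.941261 and s≡sin(β/2)=0.337679, N=[1·24·2·2]^{1/2}=9.797959
k∈{2} keeps every argument non-negative
  k=2: (−1)^0·9.7980/(4)·0.9413^2·0.3377^2 = +0.247460
d^2_{-2,0}(0.6889) = +0.247460
Phases: e^{-i·(-2)·1.1706}=-0.696425+0.717630i, e^{-i·(0)·1.1039}=+1.000000+0.000000i ⇒ D=-0.172337+0.177584i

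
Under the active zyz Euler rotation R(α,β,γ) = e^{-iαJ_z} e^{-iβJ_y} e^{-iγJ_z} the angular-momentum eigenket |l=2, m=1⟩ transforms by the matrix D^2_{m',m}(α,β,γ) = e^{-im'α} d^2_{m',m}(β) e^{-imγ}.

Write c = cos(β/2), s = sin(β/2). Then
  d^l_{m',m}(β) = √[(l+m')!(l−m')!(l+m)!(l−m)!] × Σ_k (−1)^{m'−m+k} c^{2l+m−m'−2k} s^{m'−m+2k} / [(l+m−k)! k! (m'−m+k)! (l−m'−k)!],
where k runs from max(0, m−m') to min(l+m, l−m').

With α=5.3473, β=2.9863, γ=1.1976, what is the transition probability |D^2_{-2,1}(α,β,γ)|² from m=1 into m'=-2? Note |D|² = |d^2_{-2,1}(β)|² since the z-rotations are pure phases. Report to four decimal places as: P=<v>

P=0.0236

Split into d^2_{-2,1}(β=2.9863) × two z-phases.
With c≡cos(β/2)=0.077568 and s≡sin(β/2)=0.996987, N=[1·24·6·1]^{1/2}=12.000000
k: max(0,(1)−(-2))=3 … min(2+(1),2−(-2))=3
  k=3: (−1)^0·12.0000/(6)·0.0776^1·0.9970^3 = +0.153739
d^2_{-2,1}(2.9863) = +0.153739
|D^2_{-2,1}|² = |d^2_{-2,1}(β)|² = (+0.153739)² = 0.023636 (the z-rotation phases have unit modulus)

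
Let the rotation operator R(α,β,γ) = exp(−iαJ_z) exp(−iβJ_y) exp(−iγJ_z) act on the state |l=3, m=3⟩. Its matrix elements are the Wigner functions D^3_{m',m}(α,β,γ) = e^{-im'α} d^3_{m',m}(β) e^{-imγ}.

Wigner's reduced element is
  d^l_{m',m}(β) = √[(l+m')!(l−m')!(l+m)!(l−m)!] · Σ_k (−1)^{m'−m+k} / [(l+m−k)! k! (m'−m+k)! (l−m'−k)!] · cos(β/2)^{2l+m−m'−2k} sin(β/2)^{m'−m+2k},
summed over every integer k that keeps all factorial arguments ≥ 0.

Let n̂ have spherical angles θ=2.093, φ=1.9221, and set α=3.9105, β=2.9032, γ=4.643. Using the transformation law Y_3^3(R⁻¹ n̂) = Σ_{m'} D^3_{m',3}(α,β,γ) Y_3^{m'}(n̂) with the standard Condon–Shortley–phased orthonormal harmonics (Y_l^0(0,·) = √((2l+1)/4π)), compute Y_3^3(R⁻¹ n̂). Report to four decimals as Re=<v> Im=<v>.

Re=0.0680 Im=-0.3131

Need the full column D^3_{m',3} for m'=−3..3 at α=3.9105, β=2.9032, γ=4.643.
cos(β/2)=0.118914, sin(β/2)=0.992905
d^3_{-3,3}: single k=6 term ⇒ +0.958175;  D = -0.561949-0.776089i
d^3_{-2,3}: single k=5 term ⇒ +0.281091;  D = +0.276789+0.048992i
d^3_{-1,3}: single k=4 term ⇒ +0.053228;  D = -0.044119+0.029779i
d^3_{0,3}: single k=3 term ⇒ +0.007361;  D = +0.001521-0.007202i
d^3_{1,3}: single k=2 term ⇒ +0.000763;  D = +0.000406+0.000647i
d^3_{2,3}: single k=1 term ⇒ +0.000058;  D = -0.000056-0.000014i
d^3_{3,3}: single k=0 term ⇒ +0.000003;  D = +0.000002-0.000001i
Y_3^{m'}(θ=2.093,φ=1.9221) and Σ D·Y over m':
  (-0.5619-0.7761i)·(+0.2362+0.1342i)  (+0.2768+0.0490i)·(+0.2922-0.2475i)  (-0.0441+0.0298i)·(-0.0235-0.0642i)  (+0.0015-0.0072i)·(+0.3269+0.0000i)  (+0.0004+0.0006i)·(+0.0235-0.0642i)  (-0.0001-0.0000i)·(+0.2922+0.2475i)  (+0.0000-0.0000i)·(-0.2362+0.1342i)
Y_3^3(R⁻¹ n̂) = +0.067968-0.313147i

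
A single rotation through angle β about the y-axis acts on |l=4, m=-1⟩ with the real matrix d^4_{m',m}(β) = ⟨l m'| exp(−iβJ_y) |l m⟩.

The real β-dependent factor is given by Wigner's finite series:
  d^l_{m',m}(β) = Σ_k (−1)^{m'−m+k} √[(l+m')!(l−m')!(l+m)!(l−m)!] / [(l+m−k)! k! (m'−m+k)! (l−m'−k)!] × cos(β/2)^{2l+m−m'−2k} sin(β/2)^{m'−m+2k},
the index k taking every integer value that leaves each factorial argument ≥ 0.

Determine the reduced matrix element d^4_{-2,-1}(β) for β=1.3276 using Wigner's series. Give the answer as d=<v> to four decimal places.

d^4_{-2,-1}(β=1.3276) via Wigner's sum:
With c≡cos(β/2)=0.787657 and s≡sin(β/2)=0.616114, N=[2·720·6·120]^{1/2}=1018.233765
Admissible k: 1..3 (factorial args all ≥0)
  k=1: (−1)^0·1018.2338/(240)·0.7877^7·0.6161^1 = +0.491650
  k=2: (−1)^1·1018.2338/(48)·0.7877^5·0.6161^3 = -1.504095
  k=3: (−1)^2·1018.2338/(72)·0.7877^3·0.6161^5 = +0.613526
d^4_{-2,-1}(1.3276) = +0.491650 -1.504095 +0.613526 = -0.398919

d=-0.3989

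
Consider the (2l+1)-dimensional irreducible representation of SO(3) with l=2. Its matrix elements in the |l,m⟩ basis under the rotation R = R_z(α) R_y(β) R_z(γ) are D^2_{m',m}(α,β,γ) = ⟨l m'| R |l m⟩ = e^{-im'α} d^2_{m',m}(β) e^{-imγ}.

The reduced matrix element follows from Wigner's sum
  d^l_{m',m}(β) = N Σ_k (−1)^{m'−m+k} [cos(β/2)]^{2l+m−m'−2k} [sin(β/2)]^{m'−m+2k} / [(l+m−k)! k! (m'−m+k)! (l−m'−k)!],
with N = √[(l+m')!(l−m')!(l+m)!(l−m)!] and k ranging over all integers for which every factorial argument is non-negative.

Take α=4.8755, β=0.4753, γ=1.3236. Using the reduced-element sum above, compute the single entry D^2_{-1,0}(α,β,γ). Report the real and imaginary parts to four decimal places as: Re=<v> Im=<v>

Split into d^2_{-1,0}(β=0.4753) × two z-phases.
Half-angle: c=0.971894, s=0.235419. N=√(1·6·2·2)=4.898979
The bounds max(0,m−m')=1 and min(l+m,l−m')=2 give 2 terms
  k=1: (−1)^0·4.8990/(2)·0.9719^3·0.2354^1 = +0.529388
  k=2: (−1)^1·4.8990/(2)·0.9719^1·0.2354^3 = -0.031061
d^2_{-1,0}(0.4753) = +0.529388 -0.031061 = +0.498327
Attach z-rotation phases: D = e^{-i(-1)(4.8755)}·(+0.498327)·e^{-i(0)(1.3236)} = +0.080923-0.491713i

Re=0.0809 Im=-0.4917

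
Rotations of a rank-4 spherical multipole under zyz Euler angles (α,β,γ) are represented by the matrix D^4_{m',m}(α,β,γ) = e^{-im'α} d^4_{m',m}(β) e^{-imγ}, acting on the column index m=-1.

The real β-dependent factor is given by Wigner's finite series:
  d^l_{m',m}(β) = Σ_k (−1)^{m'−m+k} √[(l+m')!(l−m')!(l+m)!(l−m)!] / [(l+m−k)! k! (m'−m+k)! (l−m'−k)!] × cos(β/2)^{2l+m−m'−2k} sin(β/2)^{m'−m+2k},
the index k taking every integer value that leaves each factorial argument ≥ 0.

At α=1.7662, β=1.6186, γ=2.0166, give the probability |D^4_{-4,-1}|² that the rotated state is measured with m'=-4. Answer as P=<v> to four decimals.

D^4_{-4,-1}(1.7662,1.6186,2.0166) = e^{-i·-4·1.7662}·d^4_{-4,-1}(1.6186)·e^{-i·-1·2.0166}. Compute d first:
c=cos(1.6186/2)=0.690005, s=sin(1.6186/2)=0.723804; N=√[1·40320·6·120]=5387.986637
The bounds max(0,m−m')=3 and min(l+m,l−m')=3 give 1 term
  k=3: (−1)^0·5387.9866/(720)·0.6900^5·0.7238^3 = +0.443833
d^4_{-4,-1}(1.6186) = +0.443833
|D^4_{-4,-1}|² = |d^4_{-4,-1}(β)|² = (+0.443833)² = 0.196988 (the z-rotation phases have unit modulus)

P=0.1970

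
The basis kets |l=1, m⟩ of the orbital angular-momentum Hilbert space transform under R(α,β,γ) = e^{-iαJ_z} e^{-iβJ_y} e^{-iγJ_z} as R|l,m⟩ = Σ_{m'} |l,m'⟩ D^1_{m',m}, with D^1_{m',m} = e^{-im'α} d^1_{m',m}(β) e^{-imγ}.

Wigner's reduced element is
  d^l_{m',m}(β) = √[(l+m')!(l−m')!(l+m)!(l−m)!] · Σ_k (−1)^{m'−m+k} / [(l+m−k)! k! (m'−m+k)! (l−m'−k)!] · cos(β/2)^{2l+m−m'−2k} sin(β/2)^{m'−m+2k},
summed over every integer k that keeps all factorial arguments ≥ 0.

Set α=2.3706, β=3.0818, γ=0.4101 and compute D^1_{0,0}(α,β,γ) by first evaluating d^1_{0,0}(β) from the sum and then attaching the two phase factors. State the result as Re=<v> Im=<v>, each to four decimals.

D^1_{0,0}(2.3706,3.0818,0.4101) = e^{-i·0·2.3706}·d^1_{0,0}(3.0818)·e^{-i·0·0.4101}. Compute d first:
With c≡cos(β/2)=0.029892 and s≡sin(β/2)=0.999553, N=[1·1·1·1]^{1/2}=1.000000
k: max(0,(0)−(0))=0 … min(1+(0),1−(0))=1
  k=0: (−1)^0·1.0000/(1)·0.0299^2·0.9996^0 = +0.000894
  k=1: (−1)^1·1.0000/(1)·0.0299^0·0.9996^2 = -0.999106
d^1_{0,0}(3.0818) = +0.000894 -0.999106 = -0.998213
Phases: e^{-i·(0)·2.3706}=+1.000000+0.000000i, e^{-i·(0)·0.4101}=+1.000000+0.000000i ⇒ D=-0.998213+0.000000i

Re=-0.9982 Im=0.0000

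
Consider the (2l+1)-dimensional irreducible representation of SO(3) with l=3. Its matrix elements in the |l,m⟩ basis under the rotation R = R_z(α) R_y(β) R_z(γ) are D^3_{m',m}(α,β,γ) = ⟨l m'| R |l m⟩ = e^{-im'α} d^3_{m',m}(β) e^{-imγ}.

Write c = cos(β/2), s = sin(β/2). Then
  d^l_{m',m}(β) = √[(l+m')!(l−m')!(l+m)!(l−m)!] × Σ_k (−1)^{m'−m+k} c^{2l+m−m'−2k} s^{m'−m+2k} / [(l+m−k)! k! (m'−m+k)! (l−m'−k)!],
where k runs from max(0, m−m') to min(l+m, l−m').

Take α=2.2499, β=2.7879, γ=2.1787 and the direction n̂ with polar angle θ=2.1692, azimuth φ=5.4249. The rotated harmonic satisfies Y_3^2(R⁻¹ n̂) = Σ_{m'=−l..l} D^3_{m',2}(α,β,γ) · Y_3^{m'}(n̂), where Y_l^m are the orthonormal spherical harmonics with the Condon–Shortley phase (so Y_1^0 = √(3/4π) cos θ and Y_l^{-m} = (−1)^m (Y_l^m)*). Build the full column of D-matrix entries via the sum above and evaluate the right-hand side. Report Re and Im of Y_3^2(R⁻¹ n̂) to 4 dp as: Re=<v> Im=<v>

Need the full column D^3_{m',2} for m'=−3..3 at α=2.2499, β=2.7879, γ=2.1787.
cos(β/2)=0.175926, sin(β/2)=0.984403
d^3_{-3,2}: single k=5 term ⇒ +0.398356;  D = -0.291664+0.271328i
d^3_{-2,2}: k∈[4..5] ⇒ +0.145319 -0.909994 = -0.764675;  D = -0.756935-0.108522i
d^3_{-1,2}: k∈[3..4] ⇒ +0.032850 -0.514275 = -0.481425;  D = +0.246155+0.413736i
d^3_{0,2}: k∈[2..3] ⇒ +0.005084 -0.159189 = -0.154105;  D = +0.053564-0.144496i
d^3_{1,2}: k∈[1..2] ⇒ +0.000525 -0.032850 = -0.032326;  D = -0.030643+0.010295i
d^3_{2,2}: k∈[0..1] ⇒ +0.000030 -0.004641 = -0.004612;  D = +0.003889+0.002479i
d^3_{3,2}: single k=0 term ⇒ -0.000406;  D = -0.000045-0.000404i
Y_3^{m'}(θ=2.1692,φ=5.4249) and Σ D·Y over m':
  (-0.2917+0.2713i)·(-0.1985+0.1263i)  (-0.7569-0.1085i)·(+0.0571-0.3888i)  (+0.2462+0.4137i)·(+0.1024+0.1185i)  (+0.0536-0.1445i)·(+0.2971+0.0000i)  (-0.0306+0.0103i)·(-0.1024+0.1185i)  (+0.0039+0.0025i)·(+0.0571+0.3888i)  (-0.0000-0.0004i)·(+0.1985+0.1263i)
Y_3^2(R⁻¹ n̂) = -0.068491+0.222919i

Re=-0.0685 Im=0.2229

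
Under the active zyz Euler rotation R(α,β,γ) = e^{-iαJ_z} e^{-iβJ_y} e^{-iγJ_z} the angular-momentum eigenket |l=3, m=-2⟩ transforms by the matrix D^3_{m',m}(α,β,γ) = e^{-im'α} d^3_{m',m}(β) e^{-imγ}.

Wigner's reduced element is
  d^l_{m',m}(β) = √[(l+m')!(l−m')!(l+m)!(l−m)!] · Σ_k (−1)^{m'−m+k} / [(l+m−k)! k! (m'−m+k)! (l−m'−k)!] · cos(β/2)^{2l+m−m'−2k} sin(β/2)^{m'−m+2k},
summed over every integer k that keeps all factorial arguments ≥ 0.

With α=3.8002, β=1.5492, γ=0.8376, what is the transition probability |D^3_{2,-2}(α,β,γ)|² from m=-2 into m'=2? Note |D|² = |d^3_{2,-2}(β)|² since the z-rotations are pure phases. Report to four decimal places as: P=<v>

P=0.2442

First d^3_{2,-2}(β=1.5492), then the phase factors e^{-i(2)α} and e^{-i(-2)γ}:
Half-angle: c=0.714701, s=0.699430. N=√(120·1·1·120)=120.000000
Admissible k: 0..1 (factorial args all ≥0)
  k=0: (−1)^4·120.0000/(24)·0.7147^2·0.6994^4 = +0.611218
  k=1: (−1)^5·120.0000/(120)·0.7147^0·0.6994^6 = -0.117076
d^3_{2,-2}(1.5492) = +0.611218 -0.117076 = +0.494143
|D^3_{2,-2}|² = |d^3_{2,-2}(β)|² = (+0.494143)² = 0.244177 (the z-rotation phases have unit modulus)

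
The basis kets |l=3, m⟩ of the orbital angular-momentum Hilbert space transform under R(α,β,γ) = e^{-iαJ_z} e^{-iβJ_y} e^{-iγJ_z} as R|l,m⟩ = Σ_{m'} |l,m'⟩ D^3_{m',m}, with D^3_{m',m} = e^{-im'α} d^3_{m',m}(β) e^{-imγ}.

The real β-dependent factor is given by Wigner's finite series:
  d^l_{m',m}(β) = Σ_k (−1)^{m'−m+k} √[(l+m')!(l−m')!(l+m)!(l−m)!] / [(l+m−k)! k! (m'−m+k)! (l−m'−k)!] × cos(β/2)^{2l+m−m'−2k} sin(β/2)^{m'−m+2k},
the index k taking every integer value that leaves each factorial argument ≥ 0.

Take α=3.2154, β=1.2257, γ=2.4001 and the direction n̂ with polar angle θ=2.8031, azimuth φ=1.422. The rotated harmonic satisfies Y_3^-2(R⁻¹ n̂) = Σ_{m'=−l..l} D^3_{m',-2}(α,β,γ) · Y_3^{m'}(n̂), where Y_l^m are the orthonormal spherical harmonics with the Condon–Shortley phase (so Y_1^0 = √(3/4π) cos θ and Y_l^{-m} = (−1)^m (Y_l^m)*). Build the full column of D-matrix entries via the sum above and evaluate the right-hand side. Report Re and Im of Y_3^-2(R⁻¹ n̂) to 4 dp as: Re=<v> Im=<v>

Re=-0.2431 Im=0.2333

Need the full column D^3_{m',-2} for m'=−3..3 at α=3.2154, β=1.2257, γ=2.4001.
cos(β/2)=0.818012, sin(β/2)=0.575201
d^3_{-3,-2}: single k=1 term ⇒ +0.516052;  D = -0.157049+0.491575i
d^3_{-2,-2}: k∈[0..1] ⇒ +0.299611 -0.740710 = -0.441099;  D = -0.102889+0.428931i
d^3_{-1,-2}: k∈[0..1] ⇒ -0.666221 +0.658822 = -0.007399;  D = +0.001191-0.007302i
d^3_{0,-2}: k∈[0..1] ⇒ +0.811407 -0.401198 = +0.410209;  D = +0.035975-0.408628i
d^3_{1,-2}: k∈[0..1] ⇒ -0.658822 +0.162876 = -0.495946;  D = +0.006945-0.495897i
d^3_{2,-2}: k∈[0..1] ⇒ +0.366242 -0.036217 = +0.330025;  D = -0.019725-0.329435i
d^3_{3,-2}: single k=0 term ⇒ -0.126164;  D = -0.016807-0.125039i
Y_3^{m'}(θ=2.8031,φ=1.422) and Σ D·Y over m':
  (-0.1570+0.4916i)·(-0.0066+0.0138i)  (-0.1029+0.4289i)·(+0.1016+0.0312i)  (+0.0012-0.0073i)·(+0.0549-0.3660i)  (+0.0360-0.4086i)·(-0.5099+0.0000i)  (+0.0069-0.4959i)·(-0.0549-0.3660i)  (-0.0197-0.3294i)·(+0.1016-0.0312i)  (-0.0168-0.1250i)·(+0.0066+0.0138i)
Y_3^-2(R⁻¹ n̂) = -0.243060+0.233259i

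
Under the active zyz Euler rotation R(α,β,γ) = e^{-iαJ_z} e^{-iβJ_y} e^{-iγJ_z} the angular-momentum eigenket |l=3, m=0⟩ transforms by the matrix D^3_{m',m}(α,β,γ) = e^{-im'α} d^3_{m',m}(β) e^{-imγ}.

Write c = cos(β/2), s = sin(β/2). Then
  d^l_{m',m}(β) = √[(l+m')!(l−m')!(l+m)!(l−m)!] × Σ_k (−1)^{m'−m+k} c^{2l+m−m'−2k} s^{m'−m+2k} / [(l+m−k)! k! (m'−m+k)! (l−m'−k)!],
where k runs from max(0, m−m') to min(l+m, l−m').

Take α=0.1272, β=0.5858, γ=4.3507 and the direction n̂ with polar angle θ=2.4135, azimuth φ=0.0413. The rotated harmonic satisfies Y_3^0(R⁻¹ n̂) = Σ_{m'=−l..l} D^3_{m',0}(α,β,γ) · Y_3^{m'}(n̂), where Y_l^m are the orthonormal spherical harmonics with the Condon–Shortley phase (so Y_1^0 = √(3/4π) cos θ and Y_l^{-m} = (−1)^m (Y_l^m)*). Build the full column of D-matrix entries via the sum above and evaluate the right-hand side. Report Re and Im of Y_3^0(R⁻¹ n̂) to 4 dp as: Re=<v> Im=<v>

Re=0.2549 Im=0.0000

Need the full column D^3_{m',0} for m'=−3..3 at α=0.1272, β=0.5858, γ=4.3507.
cos(β/2)=0.957411, sin(β/2)=0.288730
d^3_{-3,0}: single k=3 term ⇒ +0.094468;  D = +0.087673+0.035180i
d^3_{-2,0}: k∈[2..3] ⇒ +0.383652 -0.034892 = +0.348760;  D = +0.337535+0.087771i
d^3_{-1,0}: k∈[1..3] ⇒ +0.804588 -0.219524 +0.006655 = +0.591719;  D = +0.586939+0.075064i
d^3_{0,0}: k∈[0..3] ⇒ +0.770175 -0.630404 +0.057333 -0.000579 = +0.196525;  D = +0.196525+0.000000i
d^3_{1,0}: k∈[0..2] ⇒ -0.804588 +0.219524 -0.006655 = -0.591719;  D = -0.586939+0.075064i
d^3_{2,0}: k∈[0..1] ⇒ +0.383652 -0.034892 = +0.348760;  D = +0.337535-0.087771i
d^3_{3,0}: single k=0 term ⇒ -0.094468;  D = -0.087673+0.035180i
Y_3^{m'}(θ=2.4135,φ=0.0413) and Σ D·Y over m':
  (+0.0877+0.0352i)·(+0.1220-0.0152i)  (+0.3375+0.0878i)·(-0.3367+0.0279i)  (+0.5869+0.0751i)·(+0.3837-0.0159i)  (+0.1965+0.0000i)·(+0.0596+0.0000i)  (-0.5869+0.0751i)·(-0.3837-0.0159i)  (+0.3375-0.0878i)·(-0.3367-0.0279i)  (-0.0877+0.0352i)·(-0.1220-0.0152i)
Y_3^0(R⁻¹ n̂) = +0.254876+0.000000i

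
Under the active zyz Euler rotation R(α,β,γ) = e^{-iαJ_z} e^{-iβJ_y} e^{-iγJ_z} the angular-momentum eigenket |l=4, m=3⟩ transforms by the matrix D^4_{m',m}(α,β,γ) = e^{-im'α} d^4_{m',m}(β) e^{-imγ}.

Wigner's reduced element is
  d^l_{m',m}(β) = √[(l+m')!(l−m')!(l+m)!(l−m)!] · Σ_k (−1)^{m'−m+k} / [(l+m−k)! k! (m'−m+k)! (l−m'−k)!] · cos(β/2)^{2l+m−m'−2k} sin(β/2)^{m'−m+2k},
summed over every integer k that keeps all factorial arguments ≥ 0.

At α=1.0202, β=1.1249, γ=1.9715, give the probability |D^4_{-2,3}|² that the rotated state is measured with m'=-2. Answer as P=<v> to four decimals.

P=0.0646

First d^4_{-2,3}(β=1.1249), then the phase factors e^{-i(-2)α} and e^{-i(3)γ}:
With c≡cos(β/2)=0.845951 and s≡sin(β/2)=0.533260, N=[2·720·5040·1]^{1/2}=2693.993318
The bounds max(0,m−m')=5 and min(l+m,l−m')=6 give 2 terms
  k=5: (−1)^0·2693.9933/(240)·0.8460^3·0.5333^5 = +0.293034
  k=6: (−1)^1·2693.9933/(720)·0.8460^1·0.5333^7 = -0.038814
d^4_{-2,3}(1.1249) = +0.293034 -0.038814 = +0.254220
|D^4_{-2,3}|² = |d^4_{-2,3}(β)|² = (+0.254220)² = 0.064628 (the z-rotation phases have unit modulus)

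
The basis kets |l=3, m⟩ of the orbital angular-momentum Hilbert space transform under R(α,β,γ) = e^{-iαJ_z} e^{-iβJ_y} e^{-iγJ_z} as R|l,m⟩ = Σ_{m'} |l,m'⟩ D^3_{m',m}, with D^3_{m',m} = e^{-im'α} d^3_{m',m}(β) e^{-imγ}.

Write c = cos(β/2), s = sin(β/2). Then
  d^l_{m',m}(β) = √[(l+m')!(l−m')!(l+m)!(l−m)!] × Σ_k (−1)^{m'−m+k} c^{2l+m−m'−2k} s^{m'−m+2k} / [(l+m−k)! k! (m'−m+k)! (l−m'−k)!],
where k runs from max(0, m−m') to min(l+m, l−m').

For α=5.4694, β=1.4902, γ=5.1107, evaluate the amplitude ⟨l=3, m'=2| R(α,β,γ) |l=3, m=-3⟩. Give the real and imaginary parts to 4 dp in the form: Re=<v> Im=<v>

First d^3_{2,-3}(β=1.4902), then the phase factors e^{-i(2)α} and e^{-i(-3)γ}:
With c≡cos(β/2)=0.735020 and s≡sin(β/2)=0.678045, N=[120·1·1·720]^{1/2}=293.938769
k: max(0,(-3)−(2))=0 … min(3+(-3),3−(2))=0
  k=0: (−1)^5·293.9388/(120)·0.7350^1·0.6780^5 = -0.258029
d^3_{2,-3}(1.4902) = -0.258029
D = (-0.056744+0.998389i)·(-0.258029)·(-0.930191+0.367076i) = +0.080944+0.245004i

Re=0.0809 Im=0.2450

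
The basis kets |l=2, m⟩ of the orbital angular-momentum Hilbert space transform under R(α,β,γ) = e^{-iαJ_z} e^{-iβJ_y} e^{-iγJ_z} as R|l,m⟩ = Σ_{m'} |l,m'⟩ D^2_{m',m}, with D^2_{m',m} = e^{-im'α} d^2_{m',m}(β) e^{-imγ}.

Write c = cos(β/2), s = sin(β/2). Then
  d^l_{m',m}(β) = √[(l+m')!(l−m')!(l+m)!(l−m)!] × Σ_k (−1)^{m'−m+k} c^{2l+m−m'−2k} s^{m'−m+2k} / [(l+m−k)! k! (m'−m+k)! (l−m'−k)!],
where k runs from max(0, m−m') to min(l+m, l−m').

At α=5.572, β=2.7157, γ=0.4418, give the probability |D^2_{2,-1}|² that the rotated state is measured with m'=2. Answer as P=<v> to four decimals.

D^2_{2,-1}(5.572,2.7157,0.4418) = e^{-i·2·5.572}·d^2_{2,-1}(2.7157)·e^{-i·-1·0.4418}. Compute d first:
c=cos(2.7157/2)=0.211341, s=sin(2.7157/2)=0.977412; N=√[24·1·1·6]=12.000000
Admissible k: 0..0 (factorial args all ≥0)
  k=0: (−1)^3·12.0000/(6)·0.2113^1·0.9774^3 = -0.394681
d^2_{2,-1}(2.7157) = -0.394681
|D^2_{2,-1}|² = |d^2_{2,-1}(β)|² = (-0.394681)² = 0.155773 (the z-rotation phases have unit modulus)

P=0.1558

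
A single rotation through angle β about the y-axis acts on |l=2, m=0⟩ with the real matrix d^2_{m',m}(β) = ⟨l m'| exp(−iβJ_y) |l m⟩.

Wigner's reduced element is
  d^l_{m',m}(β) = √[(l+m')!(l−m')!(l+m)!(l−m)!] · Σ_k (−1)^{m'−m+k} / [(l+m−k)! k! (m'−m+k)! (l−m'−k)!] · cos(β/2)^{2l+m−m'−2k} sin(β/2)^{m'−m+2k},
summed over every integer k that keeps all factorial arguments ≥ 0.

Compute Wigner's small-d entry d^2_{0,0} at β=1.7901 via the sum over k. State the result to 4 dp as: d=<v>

d=-0.4290

d^2_{0,0}(β=1.7901) via Wigner's sum:
c=cos(1.7901/2)=0.625480, s=sin(1.7901/2)=0.780240; N=√[2·2·2·2]=4.000000
k: max(0,(0)−(0))=0 … min(2+(0),2−(0))=2
  k=0: (−1)^0·4.0000/(4)·0.6255^4·0.7802^0 = +0.153057
  k=1: (−1)^1·4.0000/(1)·0.6255^2·0.7802^2 = -0.952672
  k=2: (−1)^2·4.0000/(4)·0.6255^0·0.7802^4 = +0.370607
d^2_{0,0}(1.7901) = +0.153057 -0.952672 +0.370607 = -0.429008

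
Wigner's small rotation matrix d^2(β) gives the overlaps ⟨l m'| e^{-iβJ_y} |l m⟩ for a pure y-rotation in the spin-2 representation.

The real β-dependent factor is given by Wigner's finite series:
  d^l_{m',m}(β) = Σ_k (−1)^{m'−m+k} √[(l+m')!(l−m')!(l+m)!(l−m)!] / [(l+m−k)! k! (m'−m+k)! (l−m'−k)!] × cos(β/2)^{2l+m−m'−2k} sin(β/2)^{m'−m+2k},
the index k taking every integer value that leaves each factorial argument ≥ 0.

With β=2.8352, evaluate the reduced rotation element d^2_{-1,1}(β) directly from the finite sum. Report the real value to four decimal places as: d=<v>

d^2_{-1,1}(β=2.8352) via Wigner's sum:
c=cos(2.8352/2)=0.152598, s=sin(2.8352/2)=0.988288; N=√[1·6·6·1]=6.000000
k: max(0,(1)−(-1))=2 … min(2+(1),2−(-1))=3
  k=2: (−1)^0·6.0000/(2)·0.1526^2·0.9883^2 = +0.068232
  k=3: (−1)^1·6.0000/(6)·0.1526^0·0.9883^4 = -0.953970
d^2_{-1,1}(2.8352) = +0.068232 -0.953970 = -0.885739

d=-0.8857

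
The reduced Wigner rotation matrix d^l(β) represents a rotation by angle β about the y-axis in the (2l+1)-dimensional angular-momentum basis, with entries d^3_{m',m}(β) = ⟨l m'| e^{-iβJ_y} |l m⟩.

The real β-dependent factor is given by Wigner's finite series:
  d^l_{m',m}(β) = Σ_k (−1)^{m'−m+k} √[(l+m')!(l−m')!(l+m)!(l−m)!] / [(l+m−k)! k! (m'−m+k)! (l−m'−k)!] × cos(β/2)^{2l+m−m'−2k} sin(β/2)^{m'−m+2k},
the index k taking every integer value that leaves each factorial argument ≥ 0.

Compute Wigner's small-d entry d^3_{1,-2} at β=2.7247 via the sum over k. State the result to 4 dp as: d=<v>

d^3_{1,-2}(β=2.7247) via Wigner's sum:
With c≡cos(β/2)=0.206940 and s≡sin(β/2)=0.978354, N=[24·2·1·120]^{1/2}=75.894664
Admissible k: 0..1 (factorial args all ≥0)
  k=0: (−1)^3·75.8947/(12)·0.2069^3·0.9784^3 = -0.052487
  k=1: (−1)^4·75.8947/(24)·0.2069^1·0.9784^5 = +0.586576
d^3_{1,-2}(2.7247) = -0.052487 +0.586576 = +0.534089

d=0.5341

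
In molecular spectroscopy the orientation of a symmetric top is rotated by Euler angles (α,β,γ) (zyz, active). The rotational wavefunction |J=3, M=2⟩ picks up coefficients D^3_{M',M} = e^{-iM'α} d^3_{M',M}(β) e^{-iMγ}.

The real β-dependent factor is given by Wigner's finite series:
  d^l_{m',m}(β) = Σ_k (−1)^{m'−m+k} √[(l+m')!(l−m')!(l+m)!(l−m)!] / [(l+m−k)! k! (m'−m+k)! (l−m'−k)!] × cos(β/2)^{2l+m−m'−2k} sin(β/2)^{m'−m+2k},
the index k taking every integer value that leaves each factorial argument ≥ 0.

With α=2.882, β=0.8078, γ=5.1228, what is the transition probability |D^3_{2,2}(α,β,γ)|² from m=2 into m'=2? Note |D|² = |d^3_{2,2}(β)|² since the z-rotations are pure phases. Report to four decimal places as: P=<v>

First d^3_{2,2}(β=0.8078), then the phase factors e^{-i(2)α} and e^{-i(2)γ}:
c=cos(0.8078/2)=0.919535, s=sin(0.8078/2)=0.393008; N=√[120·1·120·1]=120.000000
k: max(0,(2)−(2))=0 … min(3+(2),3−(2))=1
  k=0: (−1)^0·120.0000/(120)·0.9195^6·0.3930^0 = +0.604520
  k=1: (−1)^1·120.0000/(24)·0.9195^4·0.3930^2 = -0.552135
d^3_{2,2}(0.8078) = +0.604520 -0.552135 = +0.052385
|D^3_{2,2}|² = |d^3_{2,2}(β)|² = (+0.052385)² = 0.002744 (the z-rotation phases have unit modulus)

P=0.0027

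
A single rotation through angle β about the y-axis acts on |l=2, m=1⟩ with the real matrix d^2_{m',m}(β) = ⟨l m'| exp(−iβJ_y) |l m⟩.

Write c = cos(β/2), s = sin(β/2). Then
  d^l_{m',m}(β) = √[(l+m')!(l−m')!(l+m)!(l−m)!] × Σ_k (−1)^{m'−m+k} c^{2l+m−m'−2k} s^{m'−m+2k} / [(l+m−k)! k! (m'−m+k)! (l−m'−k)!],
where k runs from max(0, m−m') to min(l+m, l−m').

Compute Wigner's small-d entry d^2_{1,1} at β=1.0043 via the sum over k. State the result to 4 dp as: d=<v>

d^2_{1,1}(β=1.0043) via Wigner's sum:
With c≡cos(β/2)=0.876550 and s≡sin(β/2)=0.481311, N=[6·1·6·1]^{1/2}=6.000000
k∈{0,1} keeps every argument non-negative
  k=0: (−1)^0·6.0000/(6)·0.8765^4·0.4813^0 = +0.590346
  k=1: (−1)^1·6.0000/(2)·0.8765^2·0.4813^2 = -0.533982
d^2_{1,1}(1.0043) = +0.590346 -0.533982 = +0.056364

d=0.0564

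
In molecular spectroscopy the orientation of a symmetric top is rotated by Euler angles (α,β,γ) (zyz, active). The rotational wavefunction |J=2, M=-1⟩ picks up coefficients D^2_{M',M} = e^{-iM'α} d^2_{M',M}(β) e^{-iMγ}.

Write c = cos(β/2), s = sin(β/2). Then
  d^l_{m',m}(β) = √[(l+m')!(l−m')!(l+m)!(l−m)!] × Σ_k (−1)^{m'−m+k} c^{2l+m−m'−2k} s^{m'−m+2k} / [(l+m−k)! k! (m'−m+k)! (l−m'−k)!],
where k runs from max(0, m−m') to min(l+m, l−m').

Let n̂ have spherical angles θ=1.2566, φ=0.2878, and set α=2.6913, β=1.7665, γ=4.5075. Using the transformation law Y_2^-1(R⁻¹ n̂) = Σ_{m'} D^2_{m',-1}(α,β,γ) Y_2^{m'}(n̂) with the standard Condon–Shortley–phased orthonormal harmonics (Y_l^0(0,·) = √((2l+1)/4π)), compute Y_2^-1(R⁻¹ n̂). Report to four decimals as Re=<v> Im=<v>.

Re=-0.3827 Im=-0.0189

Need the full column D^2_{m',-1} for m'=−2..2 at α=2.6913, β=1.7665, γ=4.5075.
cos(β/2)=0.634643, sin(β/2)=0.772806
d^2_{-2,-1}: single k=1 term ⇒ +0.395083;  D = -0.353077-0.177278i
d^2_{-1,-1}: k∈[0..1] ⇒ +0.162225 -0.721640 = -0.559415;  D = -0.340853-0.443581i
d^2_{0,-1}: k∈[0..1] ⇒ -0.483876 +0.717490 = +0.233614;  D = -0.047531-0.228727i
d^2_{1,-1}: k∈[0..1] ⇒ +0.721640 -0.356682 = +0.364958;  D = -0.088666+0.354024i
d^2_{2,-1}: single k=0 term ⇒ -0.585828;  D = -0.375469+0.449686i
Y_2^{m'}(θ=1.2566,φ=0.2878) and Σ D·Y over m':
  (-0.3531-0.1773i)·(+0.2931-0.1902i)  (-0.3409-0.4436i)·(+0.2177-0.0645i)  (-0.0475-0.2287i)·(-0.2250+0.0000i)  (-0.0887+0.3540i)·(-0.2177-0.0645i)  (-0.3755+0.4497i)·(+0.2931+0.1902i)
Y_2^-1(R⁻¹ n̂) = -0.382746-0.018932i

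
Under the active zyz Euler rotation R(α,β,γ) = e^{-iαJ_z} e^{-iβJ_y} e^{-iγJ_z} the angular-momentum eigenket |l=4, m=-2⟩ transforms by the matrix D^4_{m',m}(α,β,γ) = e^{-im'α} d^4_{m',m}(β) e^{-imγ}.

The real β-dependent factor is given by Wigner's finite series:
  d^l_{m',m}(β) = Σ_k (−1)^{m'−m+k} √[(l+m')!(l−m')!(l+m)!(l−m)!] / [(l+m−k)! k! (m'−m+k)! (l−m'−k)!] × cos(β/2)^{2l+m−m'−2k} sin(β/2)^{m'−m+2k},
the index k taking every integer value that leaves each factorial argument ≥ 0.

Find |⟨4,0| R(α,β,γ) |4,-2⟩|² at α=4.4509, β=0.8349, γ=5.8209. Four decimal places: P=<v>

D^4_{0,-2}(4.4509,0.8349,5.8209) = e^{-i·0·4.4509}·d^4_{0,-2}(0.8349)·e^{-i·-2·5.8209}. Compute d first:
Half-angle: c=0.914126, s=0.405431. N=√(24·24·2·720)=910.735966
Admissible k: 0..2 (factorial args all ≥0)
  k=0: (−1)^2·910.7360/(96)·0.9141^6·0.4054^2 = +0.909893
  k=1: (−1)^3·910.7360/(36)·0.9141^4·0.4054^4 = -0.477288
  k=2: (−1)^4·910.7360/(96)·0.9141^2·0.4054^6 = +0.035207
d^4_{0,-2}(0.8349) = +0.909893 -0.477288 +0.035207 = +0.467812
|D^4_{0,-2}|² = |d^4_{0,-2}(β)|² = (+0.467812)² = 0.218848 (the z-rotation phases have unit modulus)

P=0.2188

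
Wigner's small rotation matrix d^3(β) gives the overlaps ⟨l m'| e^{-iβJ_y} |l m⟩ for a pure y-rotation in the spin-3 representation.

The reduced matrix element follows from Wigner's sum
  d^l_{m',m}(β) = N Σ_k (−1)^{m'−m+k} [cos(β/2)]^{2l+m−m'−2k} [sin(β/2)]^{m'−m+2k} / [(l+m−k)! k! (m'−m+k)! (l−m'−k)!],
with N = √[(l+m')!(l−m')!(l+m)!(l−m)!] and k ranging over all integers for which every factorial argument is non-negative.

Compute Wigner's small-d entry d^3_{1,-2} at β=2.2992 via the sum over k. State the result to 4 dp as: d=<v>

d=0.4899

d^3_{1,-2}(β=2.2992) via Wigner's sum:
With c≡cos(β/2)=0.408853 and s≡sin(β/2)=0.912600, N=[24·2·1·120]^{1/2}=75.894664
k: max(0,(-2)−(1))=0 … min(3+(-2),3−(1))=1
  k=0: (−1)^3·75.8947/(12)·0.4089^3·0.9126^3 = -0.328528
  k=1: (−1)^4·75.8947/(24)·0.4089^1·0.9126^5 = +0.818408
d^3_{1,-2}(2.2992) = -0.328528 +0.818408 = +0.489881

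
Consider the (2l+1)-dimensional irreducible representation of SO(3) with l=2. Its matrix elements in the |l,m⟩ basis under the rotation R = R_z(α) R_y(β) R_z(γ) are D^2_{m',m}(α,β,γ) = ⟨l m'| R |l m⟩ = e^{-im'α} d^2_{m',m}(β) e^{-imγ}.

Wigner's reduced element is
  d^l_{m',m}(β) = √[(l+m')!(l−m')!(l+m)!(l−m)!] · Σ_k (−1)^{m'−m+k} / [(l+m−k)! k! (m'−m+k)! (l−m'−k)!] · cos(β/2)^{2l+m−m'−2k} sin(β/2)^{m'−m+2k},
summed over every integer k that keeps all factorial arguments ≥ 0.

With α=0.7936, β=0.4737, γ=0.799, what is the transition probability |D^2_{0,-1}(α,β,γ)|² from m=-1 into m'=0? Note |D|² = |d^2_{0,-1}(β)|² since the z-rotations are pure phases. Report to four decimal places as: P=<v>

First d^2_{0,-1}(β=0.4737), then the phase factors e^{-i(0)α} and e^{-i(-1)γ}:
Half-angle: c=0.972082, s=0.234642. N=√(2·2·1·6)=4.898979
k∈{0,1} keeps every argument non-negative
  k=0: (−1)^1·4.8990/(2)·0.9721^3·0.2346^1 = -0.527946
  k=1: (−1)^2·4.8990/(2)·0.9721^1·0.2346^3 = +0.030761
d^2_{0,-1}(0.4737) = -0.527946 +0.030761 = -0.497185
|D^2_{0,-1}|² = |d^2_{0,-1}(β)|² = (-0.497185)² = 0.247193 (the z-rotation phases have unit modulus)

P=0.2472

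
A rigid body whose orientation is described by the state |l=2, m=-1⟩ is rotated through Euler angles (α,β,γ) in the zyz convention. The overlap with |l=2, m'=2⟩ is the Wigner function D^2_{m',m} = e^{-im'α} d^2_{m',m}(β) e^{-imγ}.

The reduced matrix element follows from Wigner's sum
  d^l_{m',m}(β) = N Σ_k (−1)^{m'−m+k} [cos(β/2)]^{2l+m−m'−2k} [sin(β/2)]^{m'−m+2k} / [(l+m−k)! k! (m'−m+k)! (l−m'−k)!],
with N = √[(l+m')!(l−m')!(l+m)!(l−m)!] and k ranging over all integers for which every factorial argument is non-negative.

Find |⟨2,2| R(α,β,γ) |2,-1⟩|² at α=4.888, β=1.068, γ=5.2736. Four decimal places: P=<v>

First d^2_{2,-1}(β=1.068), then the phase factors e^{-i(2)α} and e^{-i(-1)γ}:
c=cos(1.068/2)=0.860778, s=sin(1.068/2)=0.508981; N=√[24·1·1·6]=12.000000
The bounds max(0,m−m')=0 and min(l+m,l−m')=0 give 1 term
  k=0: (−1)^3·12.0000/(6)·0.8608^1·0.5090^3 = -0.226999
d^2_{2,-1}(1.068) = -0.226999
|D^2_{2,-1}|² = |d^2_{2,-1}(β)|² = (-0.226999)² = 0.051529 (the z-rotation phases have unit modulus)

P=0.0515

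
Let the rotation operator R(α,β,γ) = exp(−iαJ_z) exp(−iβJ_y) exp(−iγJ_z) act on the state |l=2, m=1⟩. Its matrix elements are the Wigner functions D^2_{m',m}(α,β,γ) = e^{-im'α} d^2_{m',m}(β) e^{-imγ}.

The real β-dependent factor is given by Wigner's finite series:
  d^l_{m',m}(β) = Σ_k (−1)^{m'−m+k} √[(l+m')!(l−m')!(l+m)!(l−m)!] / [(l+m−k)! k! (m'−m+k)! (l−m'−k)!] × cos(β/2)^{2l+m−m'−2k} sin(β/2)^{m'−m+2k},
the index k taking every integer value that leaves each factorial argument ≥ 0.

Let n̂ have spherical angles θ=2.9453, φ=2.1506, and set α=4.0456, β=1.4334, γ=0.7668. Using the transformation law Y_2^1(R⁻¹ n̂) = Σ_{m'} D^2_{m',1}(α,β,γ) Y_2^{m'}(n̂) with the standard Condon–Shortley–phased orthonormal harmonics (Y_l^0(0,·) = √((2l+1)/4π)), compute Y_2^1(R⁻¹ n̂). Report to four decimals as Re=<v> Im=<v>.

Re=0.0855 Im=-0.1213

Need the full column D^2_{m',1} for m'=−2..2 at α=4.0456, β=1.4334, γ=0.7668.
cos(β/2)=0.753978, sin(β/2)=0.656900
d^2_{-2,1}: single k=3 term ⇒ +0.427451;  D = +0.215936+0.368898i
d^2_{-1,1}: k∈[2..3] ⇒ +0.735931 -0.186208 = +0.549723;  D = -0.544557-0.075190i
d^2_{0,1}: k∈[1..2] ⇒ +0.689684 -0.523519 = +0.166166;  D = +0.119662-0.115291i
d^2_{1,1}: k∈[0..1] ⇒ +0.323172 -0.735931 = -0.412759;  D = -0.041212-0.410696i
d^2_{2,1}: single k=0 term ⇒ -0.563125;  D = +0.475072+0.302351i
Y_2^{m'}(θ=2.9453,φ=2.1506) and Σ D·Y over m':
  (+0.2159+0.3689i)·(-0.0059+0.0135i)  (-0.5446-0.0752i)·(+0.0810+0.1236i)  (+0.1197-0.1153i)·(+0.5948+0.0000i)  (-0.0412-0.4107i)·(-0.0810+0.1236i)  (+0.4751+0.3024i)·(-0.0059-0.0135i)
Y_2^1(R⁻¹ n̂) = +0.085536-0.121261i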